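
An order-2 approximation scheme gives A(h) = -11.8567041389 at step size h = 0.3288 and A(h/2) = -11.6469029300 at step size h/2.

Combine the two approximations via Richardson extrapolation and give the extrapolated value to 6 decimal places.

-11.576969

Error is O(h^2); halving h shrinks it by 2^2 = 4.
Numerator 4*A(h/2) − A(h) = 4*(-11.6469029300) − (-11.8567041389) = -34.7309075811
Divide by 2^2 − 1 = 3.
So the Richardson estimate is -11.5769691937.
Correction |R − A(h/2)| = 6.993e-02; gap |A(h/2) − A(h)| = 2.098e-01.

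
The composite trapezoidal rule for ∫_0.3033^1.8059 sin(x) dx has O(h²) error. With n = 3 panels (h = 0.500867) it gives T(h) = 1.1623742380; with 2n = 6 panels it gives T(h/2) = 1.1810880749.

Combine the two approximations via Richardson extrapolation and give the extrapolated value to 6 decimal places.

Leading term ∝ h^2; use weight 4 = 2^2.
4×1.1810880749 − 1.1623742380 = 3.5619780616
Divide by 2^2 − 1 = 3.
(4×1.1810880749 − 1.1623742380)/(4 − 1) = 1.1873260205

1.187326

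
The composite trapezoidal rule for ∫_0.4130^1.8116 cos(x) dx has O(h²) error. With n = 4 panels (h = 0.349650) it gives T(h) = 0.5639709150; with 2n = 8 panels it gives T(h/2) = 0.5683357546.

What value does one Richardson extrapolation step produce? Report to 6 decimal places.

0.569791

Leading term ∝ h^2; use weight 4 = 2^2.
Top: 4(0.5683357546) − (0.5639709150) = 1.7093721034
Denominator 4 − 1 = 3.
1.7093721034 ÷ 3 = 0.5697907011
Correction |R − A(h/2)| = 1.455e-03; gap |A(h/2) − A(h)| = 4.365e-03.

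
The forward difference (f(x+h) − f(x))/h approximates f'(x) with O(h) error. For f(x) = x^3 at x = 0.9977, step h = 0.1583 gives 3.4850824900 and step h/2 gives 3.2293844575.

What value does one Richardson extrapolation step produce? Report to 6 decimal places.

2.973686

Order 1 gives 2^r = 2 and 2^r − 1 = 1.
Weighted: 6.4587689150 − 3.4850824900 = 2.9736864250
Extrapolated: 2.9736864250 / 1 = 2.9736864250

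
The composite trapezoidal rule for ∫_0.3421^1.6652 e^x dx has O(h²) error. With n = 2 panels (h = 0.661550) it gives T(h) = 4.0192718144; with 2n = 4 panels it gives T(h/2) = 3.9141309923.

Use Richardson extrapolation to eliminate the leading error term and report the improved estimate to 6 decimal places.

The method has order 2: 2^2 = 4.
4·3.9141309923 − 4.0192718144 = 11.6372521548
Divide by 2^2 − 1 = 3.
So the Richardson estimate is 3.8790840516.

3.879084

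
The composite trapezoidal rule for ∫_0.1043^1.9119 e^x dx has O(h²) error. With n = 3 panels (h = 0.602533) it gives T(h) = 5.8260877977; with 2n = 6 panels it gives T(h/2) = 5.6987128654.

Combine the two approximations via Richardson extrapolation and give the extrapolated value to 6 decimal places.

5.656255

Error is O(h^2); halving h shrinks it by 2^2 = 4.
2^2*A(h/2) = 22.7948514616; minus A(h) gives 16.9687636639.
Denominator 4 − 1 = 3.
Result: 5.6562545546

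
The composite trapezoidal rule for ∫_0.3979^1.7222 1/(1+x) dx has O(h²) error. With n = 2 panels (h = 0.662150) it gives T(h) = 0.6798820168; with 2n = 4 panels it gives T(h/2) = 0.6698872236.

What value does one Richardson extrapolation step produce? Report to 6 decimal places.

Leading term ∝ h^2; use weight 4 = 2^2.
2^2 × A(h/2) = 2.6795488944; minus A(h) gives 1.9996668776.
Denominator 4 − 1 = 3.
R = 1.9996668776/3 = 0.6665556259

0.666556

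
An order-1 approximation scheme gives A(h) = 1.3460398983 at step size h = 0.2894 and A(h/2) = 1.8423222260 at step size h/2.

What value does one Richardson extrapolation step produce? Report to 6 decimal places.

Method order is 1; weight 2^1 = 2.
2·1.8423222260 = 3.6846444520; 3.6846444520 − 1.3460398983 = 2.3386045537
Denominator 2 − 1 = 1.
Result: 2.3386045537

2.338605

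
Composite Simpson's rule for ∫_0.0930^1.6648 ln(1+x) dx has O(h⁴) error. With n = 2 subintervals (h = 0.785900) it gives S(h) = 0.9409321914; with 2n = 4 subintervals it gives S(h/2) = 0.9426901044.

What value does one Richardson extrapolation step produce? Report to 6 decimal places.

With r = 4 the leading error scales as h^4, so the weight is 2^4 = 16.
16×0.9426901044 = 15.0830416704; 15.0830416704 − 0.9409321914 = 14.1421094790
(16×0.9426901044 − 0.9409321914)/(16 − 1) = 0.9428072986

0.942807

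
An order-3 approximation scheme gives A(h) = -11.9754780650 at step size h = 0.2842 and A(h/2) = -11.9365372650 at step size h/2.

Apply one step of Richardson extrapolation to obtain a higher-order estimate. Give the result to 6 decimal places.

Leading term ∝ h^3; use weight 8 = 2^3.
8×(-11.9365372650) − (-11.9754780650) = -83.5168200550
R = (-83.5168200550)/7 = -11.9309742936
Correction |R − A(h/2)| = 5.563e-03; gap |A(h/2) − A(h)| = 3.894e-02.

-11.930974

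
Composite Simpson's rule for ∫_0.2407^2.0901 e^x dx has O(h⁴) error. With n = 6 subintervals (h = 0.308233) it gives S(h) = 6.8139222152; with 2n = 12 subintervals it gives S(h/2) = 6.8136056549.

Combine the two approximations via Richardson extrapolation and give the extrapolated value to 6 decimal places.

r = 4: numerator weight 16, denominator 15.
2^4*A(h/2) = 109.0176904784; minus A(h) gives 102.2037682632.
Divide by 2^4 − 1 = 15.
102.2037682632 ÷ 15 = 6.8135845509

6.813585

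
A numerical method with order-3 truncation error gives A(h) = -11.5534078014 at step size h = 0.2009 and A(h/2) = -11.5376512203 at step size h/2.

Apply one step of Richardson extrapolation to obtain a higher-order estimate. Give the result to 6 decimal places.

-11.535400

Method order is 3; weight 2^3 = 8.
8×(-11.5376512203) − (-11.5534078014) = -80.7478019610
(8×(-11.5376512203) − (-11.5534078014))/(8 − 1) = -11.5354002801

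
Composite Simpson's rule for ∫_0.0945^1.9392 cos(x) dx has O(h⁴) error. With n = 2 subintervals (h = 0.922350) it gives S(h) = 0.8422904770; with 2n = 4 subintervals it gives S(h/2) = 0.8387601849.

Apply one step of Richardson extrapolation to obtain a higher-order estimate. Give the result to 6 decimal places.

Method order is 4; weight 2^4 = 16.
Weighted: 13.4201629584 − 0.8422904770 = 12.5778724814
(16*0.8387601849 − 0.8422904770)/(16 − 1) = 0.8385248321

0.838525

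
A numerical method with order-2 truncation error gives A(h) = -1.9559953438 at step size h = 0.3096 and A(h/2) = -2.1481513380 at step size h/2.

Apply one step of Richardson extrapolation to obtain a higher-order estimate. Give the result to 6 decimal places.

The method has order 2: 2^2 = 4.
Numerator 4*A(h/2) − A(h) = 4*(-2.1481513380) − (-1.9559953438) = -6.6366100082
(-6.6366100082) ÷ 3 = -2.2122033361
Shift from A(h/2): −0.0640519981.

-2.212203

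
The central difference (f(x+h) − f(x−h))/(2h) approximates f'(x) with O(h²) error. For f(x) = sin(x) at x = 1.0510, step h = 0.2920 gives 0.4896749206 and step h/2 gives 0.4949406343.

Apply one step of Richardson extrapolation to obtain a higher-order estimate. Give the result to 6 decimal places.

0.496696

The method has order 2: 2^2 = 4.
Weighted: 1.9797625372 − 0.4896749206 = 1.4900876166
Divide by 2^2 − 1 = 3.
Result: 0.4966958722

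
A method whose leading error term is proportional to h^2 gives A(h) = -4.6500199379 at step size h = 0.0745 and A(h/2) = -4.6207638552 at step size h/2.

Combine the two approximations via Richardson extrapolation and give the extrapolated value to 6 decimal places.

The method has order 2: 2^2 = 4.
Weighted: (-18.4830554208) − (-4.6500199379) = -13.8330354829
(4 × (-4.6207638552) − (-4.6500199379))/(4 − 1) = -4.6110118276

-4.611012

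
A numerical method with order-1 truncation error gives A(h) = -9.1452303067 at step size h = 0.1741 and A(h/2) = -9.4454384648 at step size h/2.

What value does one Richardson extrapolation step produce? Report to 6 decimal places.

With r = 1 the leading error scales as h^1, so the weight is 2^1 = 2.
2·(-9.4454384648) = -18.8908769296; (-18.8908769296) − (-9.1452303067) = -9.7456466229
Denominator 2 − 1 = 1.
(2·(-9.4454384648) − (-9.1452303067))/(2 − 1) = -9.7456466229
Correction |R − A(h/2)| = 3.002e-01; gap |A(h/2) − A(h)| = 3.002e-01.

-9.745647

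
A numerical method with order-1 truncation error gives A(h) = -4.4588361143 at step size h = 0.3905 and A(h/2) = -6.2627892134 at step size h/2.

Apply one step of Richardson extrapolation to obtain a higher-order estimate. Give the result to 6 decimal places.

-8.066742

r = 1, so 2^r = 2.
Numerator 2×A(h/2) − A(h) = 2×(-6.2627892134) − (-4.4588361143) = -8.0667423125
(2×(-6.2627892134) − (-4.4588361143))/(2 − 1) = -8.0667423125
Shift from A(h/2): −1.8039530991.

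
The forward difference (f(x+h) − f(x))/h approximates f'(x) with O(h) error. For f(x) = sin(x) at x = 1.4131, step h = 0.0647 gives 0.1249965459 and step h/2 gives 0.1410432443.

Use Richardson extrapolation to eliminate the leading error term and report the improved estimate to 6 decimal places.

0.157090

Leading term ∝ h^1; use weight 2 = 2^1.
A(h/2) − A(h) = 0.1410432443 − 0.1249965459 = 0.0160466984
Correction (A(h/2) − A(h))/(2 − 1) = 0.0160466984/1 = 0.0160466984
R = 0.1410432443 + 0.0160466984 = 0.1570899427
Shift from A(h/2): +0.0160466984.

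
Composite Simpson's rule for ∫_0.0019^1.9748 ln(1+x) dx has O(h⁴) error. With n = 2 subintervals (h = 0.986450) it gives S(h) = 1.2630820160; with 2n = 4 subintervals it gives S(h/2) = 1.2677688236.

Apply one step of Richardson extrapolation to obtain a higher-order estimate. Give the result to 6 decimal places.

1.268081

r = 4, so 2^r = 16.
Numerator 16·A(h/2) − A(h) = 16·1.2677688236 − 1.2630820160 = 19.0212191616
R = 19.0212191616/15 = 1.2680812774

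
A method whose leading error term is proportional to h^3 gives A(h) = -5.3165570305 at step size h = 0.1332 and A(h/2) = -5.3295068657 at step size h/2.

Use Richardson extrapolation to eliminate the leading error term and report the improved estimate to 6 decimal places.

-5.331357

The method has order 3: 2^3 = 8.
2^3 × A(h/2) = -42.6360549256; minus A(h) gives -37.3194978951.
R = (-37.3194978951)/7 = -5.3313568422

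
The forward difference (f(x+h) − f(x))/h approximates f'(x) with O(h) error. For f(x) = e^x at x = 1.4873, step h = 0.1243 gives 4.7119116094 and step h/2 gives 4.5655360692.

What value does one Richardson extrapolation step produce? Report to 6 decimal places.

r = 1, so 2^r = 2.
Difference of the inputs: 4.5655360692 − 4.7119116094 = -0.1463755402
Divide by 2^1 − 1 = 1: (-0.1463755402)/1 = -0.1463755402
R = 4.5655360692 − 0.1463755402 = 4.4191605290

4.419161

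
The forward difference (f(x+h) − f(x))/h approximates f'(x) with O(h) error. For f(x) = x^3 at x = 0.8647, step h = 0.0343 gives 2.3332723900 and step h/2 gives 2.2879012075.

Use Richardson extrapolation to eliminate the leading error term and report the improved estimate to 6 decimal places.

2.242530

Method order is 1; weight 2^1 = 2.
Difference of the inputs: 2.2879012075 − 2.3332723900 = -0.0453711825
Correction (A(h/2) − A(h))/(2 − 1) = (-0.0453711825)/1 = -0.0453711825
R = A(h/2) + (A(h/2) − A(h))/1 = 2.2879012075 − 0.0453711825 = 2.2425300250
Gap between inputs: 4.537e-02; correction applied: −0.0453711825.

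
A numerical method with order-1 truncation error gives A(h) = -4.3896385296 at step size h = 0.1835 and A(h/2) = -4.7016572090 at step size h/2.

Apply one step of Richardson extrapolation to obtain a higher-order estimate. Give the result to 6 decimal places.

-5.013676

Leading term ∝ h^1; use weight 2 = 2^1.
Weighted: (-9.4033144180) − (-4.3896385296) = -5.0136758884
(2*(-4.7016572090) − (-4.3896385296))/(2 − 1) = -5.0136758884
Shift from A(h/2): −0.3120186794.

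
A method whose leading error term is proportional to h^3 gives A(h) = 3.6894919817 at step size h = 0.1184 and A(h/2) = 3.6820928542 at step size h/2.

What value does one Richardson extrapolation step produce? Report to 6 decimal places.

With r = 3 the leading error scales as h^3, so the weight is 2^3 = 8.
8·3.6820928542 − 3.6894919817 = 25.7672508519
(8·3.6820928542 − 3.6894919817)/(8 − 1) = 3.6810358360

3.681036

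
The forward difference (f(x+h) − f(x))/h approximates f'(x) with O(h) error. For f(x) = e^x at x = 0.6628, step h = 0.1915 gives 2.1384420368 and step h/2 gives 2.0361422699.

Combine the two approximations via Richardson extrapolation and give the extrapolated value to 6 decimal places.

1.933843

Leading term ∝ h^1; use weight 2 = 2^1.
2·2.0361422699 = 4.0722845398; 4.0722845398 − 2.1384420368 = 1.9338425030
1.9338425030 ÷ 1 = 1.9338425030
Gap between inputs: 1.023e-01; correction applied: −0.1022997669.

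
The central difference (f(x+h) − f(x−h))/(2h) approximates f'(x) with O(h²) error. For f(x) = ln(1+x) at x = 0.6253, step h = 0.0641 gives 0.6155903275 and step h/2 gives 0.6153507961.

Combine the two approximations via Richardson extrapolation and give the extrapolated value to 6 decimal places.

With r = 2 the leading error scales as h^2, so the weight is 2^2 = 4.
A(h/2) − A(h) = 0.6153507961 − 0.6155903275 = -0.0002395314
Correction (A(h/2) − A(h))/(4 − 1) = (-0.0002395314)/3 = -0.0000798438
R = 0.6153507961 − 0.0000798438 = 0.6152709523

0.615271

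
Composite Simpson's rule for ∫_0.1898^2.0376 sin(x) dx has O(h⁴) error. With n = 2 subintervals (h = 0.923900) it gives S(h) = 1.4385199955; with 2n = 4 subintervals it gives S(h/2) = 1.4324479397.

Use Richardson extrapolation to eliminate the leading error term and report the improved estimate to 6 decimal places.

Order 4 gives 2^r = 16 and 2^r − 1 = 15.
Weighted: 22.9191670352 − 1.4385199955 = 21.4806470397
(16*1.4324479397 − 1.4385199955)/(16 − 1) = 1.4320431360
Correction |R − A(h/2)| = 4.048e-04; gap |A(h/2) − A(h)| = 6.072e-03.

1.432043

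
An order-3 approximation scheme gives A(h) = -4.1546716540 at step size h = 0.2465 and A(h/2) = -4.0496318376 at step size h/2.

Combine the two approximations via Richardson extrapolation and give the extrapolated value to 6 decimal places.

-4.034626

Error is O(h^3); halving h shrinks it by 2^3 = 8.
Numerator 8·A(h/2) − A(h) = 8·(-4.0496318376) − (-4.1546716540) = -28.2423830468
Divide by 2^3 − 1 = 7.
Result: -4.0346261495
Shift from A(h/2): +0.0150056881.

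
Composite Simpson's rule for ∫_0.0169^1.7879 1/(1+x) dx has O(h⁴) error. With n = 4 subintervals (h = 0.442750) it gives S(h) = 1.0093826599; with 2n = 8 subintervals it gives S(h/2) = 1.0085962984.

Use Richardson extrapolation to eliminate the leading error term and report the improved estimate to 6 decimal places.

The method has order 4: 2^4 = 16.
16*1.0085962984 = 16.1375407744; subtract 1.0093826599 → 15.1281581145
R = 15.1281581145/15 = 1.0085438743
Correction |R − A(h/2)| = 5.242e-05; gap |A(h/2) − A(h)| = 7.864e-04.

1.008544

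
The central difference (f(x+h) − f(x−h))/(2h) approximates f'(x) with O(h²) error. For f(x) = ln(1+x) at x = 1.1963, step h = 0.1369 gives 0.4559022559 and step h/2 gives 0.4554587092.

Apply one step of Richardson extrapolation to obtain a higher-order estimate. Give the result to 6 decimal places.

Error is O(h^2); halving h shrinks it by 2^2 = 4.
4*0.4554587092 − 0.4559022559 = 1.3659325809
Denominator 4 − 1 = 3.
(4*0.4554587092 − 0.4559022559)/(4 − 1) = 0.4553108603
Correction |R − A(h/2)| = 1.478e-04; gap |A(h/2) − A(h)| = 4.435e-04.

0.455311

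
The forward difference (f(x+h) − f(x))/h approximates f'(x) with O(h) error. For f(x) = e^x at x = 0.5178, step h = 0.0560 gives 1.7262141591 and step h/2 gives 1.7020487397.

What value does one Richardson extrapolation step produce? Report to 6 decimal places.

r = 1, so 2^r = 2.
A(h/2) − A(h) = 1.7020487397 − 1.7262141591 = -0.0241654194
Correction (A(h/2) − A(h))/(2 − 1) = (-0.0241654194)/1 = -0.0241654194
R = 1.7020487397 − 0.0241654194 = 1.6778833203

1.677883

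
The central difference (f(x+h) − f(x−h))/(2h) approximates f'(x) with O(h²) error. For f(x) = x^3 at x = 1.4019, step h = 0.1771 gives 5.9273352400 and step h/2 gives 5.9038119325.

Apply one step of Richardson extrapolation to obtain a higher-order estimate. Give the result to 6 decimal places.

5.895971

Order 2 gives 2^r = 4 and 2^r − 1 = 3.
4·5.9038119325 = 23.6152477300; subtract 5.9273352400 → 17.6879124900
17.6879124900 ÷ 3 = 5.8959708300
Shift from A(h/2): −0.0078411025.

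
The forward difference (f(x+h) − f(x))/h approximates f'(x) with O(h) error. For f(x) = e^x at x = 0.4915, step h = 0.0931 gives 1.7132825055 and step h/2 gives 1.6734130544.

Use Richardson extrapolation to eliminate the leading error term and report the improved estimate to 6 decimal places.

With r = 1 the leading error scales as h^1, so the weight is 2^1 = 2.
Weighted: 3.3468261088 − 1.7132825055 = 1.6335436033
(2×1.6734130544 − 1.7132825055)/(2 − 1) = 1.6335436033
Correction |R − A(h/2)| = 3.987e-02; gap |A(h/2) − A(h)| = 3.987e-02.

1.633544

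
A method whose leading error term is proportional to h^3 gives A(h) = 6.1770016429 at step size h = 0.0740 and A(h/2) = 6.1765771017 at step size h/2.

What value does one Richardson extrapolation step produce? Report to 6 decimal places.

6.176516

Leading term ∝ h^3; use weight 8 = 2^3.
Numerator 8*A(h/2) − A(h) = 8*6.1765771017 − 6.1770016429 = 43.2356151707
R = 43.2356151707/7 = 6.1765164530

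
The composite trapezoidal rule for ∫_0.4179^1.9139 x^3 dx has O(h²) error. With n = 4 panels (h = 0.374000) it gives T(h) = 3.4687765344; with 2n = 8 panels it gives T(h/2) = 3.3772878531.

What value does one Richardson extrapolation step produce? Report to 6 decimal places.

Order 2 gives 2^r = 4 and 2^r − 1 = 3.
Top: 4(3.3772878531) − (3.4687765344) = 10.0403748780
(4 × 3.3772878531 − 3.4687765344)/(4 − 1) = 3.3467916260

3.346792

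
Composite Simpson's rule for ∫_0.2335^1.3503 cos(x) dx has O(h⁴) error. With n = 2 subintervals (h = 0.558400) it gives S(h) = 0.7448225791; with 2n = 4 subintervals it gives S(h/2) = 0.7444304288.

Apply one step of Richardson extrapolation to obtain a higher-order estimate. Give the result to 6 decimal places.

0.744404

Leading term ∝ h^4; use weight 16 = 2^4.
Numerator 16 × A(h/2) − A(h) = 16 × 0.7444304288 − 0.7448225791 = 11.1660642817
Divide by 2^4 − 1 = 15.
Result: 0.7444042854
Correction |R − A(h/2)| = 2.614e-05; gap |A(h/2) − A(h)| = 3.922e-04.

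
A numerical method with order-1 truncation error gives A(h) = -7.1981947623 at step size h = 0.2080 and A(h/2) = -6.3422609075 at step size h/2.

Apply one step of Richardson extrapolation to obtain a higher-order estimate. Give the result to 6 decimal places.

Order 1 gives 2^r = 2 and 2^r − 1 = 1.
Top: 2(-6.3422609075) − (-7.1981947623) = -5.4863270527
(-5.4863270527) ÷ 1 = -5.4863270527

-5.486327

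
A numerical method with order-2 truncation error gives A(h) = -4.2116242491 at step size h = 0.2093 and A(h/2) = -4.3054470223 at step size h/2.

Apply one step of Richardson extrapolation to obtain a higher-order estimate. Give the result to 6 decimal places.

r = 2: numerator weight 4, denominator 3.
Weighted: (-17.2217880892) − (-4.2116242491) = -13.0101638401
(-13.0101638401) ÷ 3 = -4.3367212800

-4.336721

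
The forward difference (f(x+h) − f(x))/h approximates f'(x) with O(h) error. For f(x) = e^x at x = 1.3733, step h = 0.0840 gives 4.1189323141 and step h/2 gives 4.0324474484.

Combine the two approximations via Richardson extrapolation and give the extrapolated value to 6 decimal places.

3.945963

Error is O(h^1); halving h shrinks it by 2^1 = 2.
Weighted: 8.0648948968 − 4.1189323141 = 3.9459625827
R = 3.9459625827/1 = 3.9459625827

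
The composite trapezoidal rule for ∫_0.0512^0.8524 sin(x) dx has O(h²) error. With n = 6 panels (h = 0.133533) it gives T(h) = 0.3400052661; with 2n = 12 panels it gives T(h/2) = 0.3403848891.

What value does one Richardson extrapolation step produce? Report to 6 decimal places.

Error is O(h^2); halving h shrinks it by 2^2 = 4.
2^2*A(h/2) = 1.3615395564; minus A(h) gives 1.0215342903.
Denominator 4 − 1 = 3.
(4*0.3403848891 − 0.3400052661)/(4 − 1) = 0.3405114301
Gap between inputs: 3.796e-04; correction applied: +0.0001265410.

0.340511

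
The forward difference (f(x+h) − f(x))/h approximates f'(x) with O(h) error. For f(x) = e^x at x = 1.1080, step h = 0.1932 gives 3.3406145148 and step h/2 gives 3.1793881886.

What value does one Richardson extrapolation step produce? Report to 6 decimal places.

3.018162

Error is O(h^1); halving h shrinks it by 2^1 = 2.
Top: 2(3.1793881886) − (3.3406145148) = 3.0181618624
Extrapolated: 3.0181618624 / 1 = 3.0181618624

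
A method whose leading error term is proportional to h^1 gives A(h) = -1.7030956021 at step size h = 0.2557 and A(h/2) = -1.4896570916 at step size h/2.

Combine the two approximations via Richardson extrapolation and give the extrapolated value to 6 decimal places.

With r = 1 the leading error scales as h^1, so the weight is 2^1 = 2.
2^1*A(h/2) = -2.9793141832; minus A(h) gives -1.2762185811.
(-1.2762185811) ÷ 1 = -1.2762185811

-1.276219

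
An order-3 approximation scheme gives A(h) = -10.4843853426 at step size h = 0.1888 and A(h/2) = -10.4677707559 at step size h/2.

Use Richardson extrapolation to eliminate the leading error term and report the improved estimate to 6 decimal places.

With r = 3 the leading error scales as h^3, so the weight is 2^3 = 8.
8 × (-10.4677707559) − (-10.4843853426) = -73.2577807046
Divide by 2^3 − 1 = 7.
So the Richardson estimate is -10.4653972435.

-10.465397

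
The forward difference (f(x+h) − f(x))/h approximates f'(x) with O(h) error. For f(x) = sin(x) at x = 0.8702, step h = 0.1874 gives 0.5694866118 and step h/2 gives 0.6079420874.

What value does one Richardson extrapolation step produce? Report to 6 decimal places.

0.646398

Error is O(h^1); halving h shrinks it by 2^1 = 2.
2 × 0.6079420874 = 1.2158841748; 1.2158841748 − 0.5694866118 = 0.6463975630
Extrapolated: 0.6463975630 / 1 = 0.6463975630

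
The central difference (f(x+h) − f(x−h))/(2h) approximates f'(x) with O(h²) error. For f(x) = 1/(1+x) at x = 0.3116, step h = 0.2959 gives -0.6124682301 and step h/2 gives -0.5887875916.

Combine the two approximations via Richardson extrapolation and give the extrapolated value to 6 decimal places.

-0.580894

Order 2 gives 2^r = 4 and 2^r − 1 = 3.
4·(-0.5887875916) = -2.3551503664; (-2.3551503664) − (-0.6124682301) = -1.7426821363
(4·(-0.5887875916) − (-0.6124682301))/(4 − 1) = -0.5808940454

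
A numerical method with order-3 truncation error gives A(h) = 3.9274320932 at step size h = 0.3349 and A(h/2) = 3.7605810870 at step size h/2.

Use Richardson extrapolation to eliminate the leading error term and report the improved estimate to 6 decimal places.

3.736745

With r = 3 the leading error scales as h^3, so the weight is 2^3 = 8.
8*3.7605810870 − 3.9274320932 = 26.1572166028
(8*3.7605810870 − 3.9274320932)/(8 − 1) = 3.7367452290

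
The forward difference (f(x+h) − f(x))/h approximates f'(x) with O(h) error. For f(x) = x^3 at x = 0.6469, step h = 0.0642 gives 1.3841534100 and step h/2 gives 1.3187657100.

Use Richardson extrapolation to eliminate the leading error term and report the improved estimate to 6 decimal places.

1.253378

Error is O(h^1); halving h shrinks it by 2^1 = 2.
Numerator 2*A(h/2) − A(h) = 2*1.3187657100 − 1.3841534100 = 1.2533780100
Divide by 2^1 − 1 = 1.
Result: 1.2533780100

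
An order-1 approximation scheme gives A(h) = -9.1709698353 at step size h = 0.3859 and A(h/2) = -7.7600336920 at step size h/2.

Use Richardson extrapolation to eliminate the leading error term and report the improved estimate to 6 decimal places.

The method has order 1: 2^1 = 2.
2^1*A(h/2) = -15.5200673840; minus A(h) gives -6.3490975487.
R = (-6.3490975487)/1 = -6.3490975487
Gap between inputs: 1.411e+00; correction applied: +1.4109361433.

-6.349098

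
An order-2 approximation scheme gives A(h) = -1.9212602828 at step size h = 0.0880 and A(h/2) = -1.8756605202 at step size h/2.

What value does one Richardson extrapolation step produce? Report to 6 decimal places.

Error is O(h^2); halving h shrinks it by 2^2 = 4.
2^2*A(h/2) = -7.5026420808; minus A(h) gives -5.5813817980.
(-5.5813817980) ÷ 3 = -1.8604605993

-1.860461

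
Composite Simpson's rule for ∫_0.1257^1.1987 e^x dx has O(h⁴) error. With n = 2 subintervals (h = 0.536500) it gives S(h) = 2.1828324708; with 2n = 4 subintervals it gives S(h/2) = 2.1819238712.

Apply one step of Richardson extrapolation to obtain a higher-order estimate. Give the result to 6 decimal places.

2.181863

Leading term ∝ h^4; use weight 16 = 2^4.
16*2.1819238712 = 34.9107819392; 34.9107819392 − 2.1828324708 = 32.7279494684
Divide by 2^4 − 1 = 15.
Result: 2.1818632979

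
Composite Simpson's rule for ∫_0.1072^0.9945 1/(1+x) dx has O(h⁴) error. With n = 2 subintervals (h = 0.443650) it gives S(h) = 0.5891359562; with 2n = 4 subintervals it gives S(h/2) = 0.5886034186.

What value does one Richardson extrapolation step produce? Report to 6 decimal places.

0.588568

Error is O(h^4); halving h shrinks it by 2^4 = 16.
Numerator 16·A(h/2) − A(h) = 16·0.5886034186 − 0.5891359562 = 8.8285187414
8.8285187414 ÷ 15 = 0.5885679161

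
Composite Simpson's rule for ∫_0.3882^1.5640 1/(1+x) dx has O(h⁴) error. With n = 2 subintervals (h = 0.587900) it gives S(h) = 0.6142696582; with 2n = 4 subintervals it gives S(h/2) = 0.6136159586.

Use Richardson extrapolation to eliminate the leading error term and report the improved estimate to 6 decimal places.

0.613572

Method order is 4; weight 2^4 = 16.
Weighted: 9.8178553376 − 0.6142696582 = 9.2035856794
Divide by 2^4 − 1 = 15.
So the Richardson estimate is 0.6135723786.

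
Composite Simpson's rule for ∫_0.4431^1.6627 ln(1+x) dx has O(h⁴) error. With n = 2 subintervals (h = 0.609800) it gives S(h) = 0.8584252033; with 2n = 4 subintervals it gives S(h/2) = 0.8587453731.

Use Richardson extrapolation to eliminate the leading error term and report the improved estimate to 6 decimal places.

0.858767

The method has order 4: 2^4 = 16.
Top: 16(0.8587453731) − (0.8584252033) = 12.8815007663
Divide by 2^4 − 1 = 15.
Extrapolated: 12.8815007663 / 15 = 0.8587667178
Correction |R − A(h/2)| = 2.134e-05; gap |A(h/2) − A(h)| = 3.202e-04.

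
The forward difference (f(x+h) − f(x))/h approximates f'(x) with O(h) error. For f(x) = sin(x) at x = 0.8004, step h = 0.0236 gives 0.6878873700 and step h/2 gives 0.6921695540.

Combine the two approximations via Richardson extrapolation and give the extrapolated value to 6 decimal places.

0.696452

Leading term ∝ h^1; use weight 2 = 2^1.
Numerator 2×A(h/2) − A(h) = 2×0.6921695540 − 0.6878873700 = 0.6964517380
Extrapolated: 0.6964517380 / 1 = 0.6964517380
Gap between inputs: 4.282e-03; correction applied: +0.0042821840.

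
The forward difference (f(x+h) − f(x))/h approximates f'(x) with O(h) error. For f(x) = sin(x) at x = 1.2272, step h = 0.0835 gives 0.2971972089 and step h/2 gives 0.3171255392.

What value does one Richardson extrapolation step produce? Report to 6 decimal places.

Method order is 1; weight 2^1 = 2.
A(h/2) − A(h) = 0.3171255392 − 0.2971972089 = 0.0199283303
Divide by 2^1 − 1 = 1: 0.0199283303/1 = 0.0199283303
R = 0.3171255392 + 0.0199283303 = 0.3370538695

0.337054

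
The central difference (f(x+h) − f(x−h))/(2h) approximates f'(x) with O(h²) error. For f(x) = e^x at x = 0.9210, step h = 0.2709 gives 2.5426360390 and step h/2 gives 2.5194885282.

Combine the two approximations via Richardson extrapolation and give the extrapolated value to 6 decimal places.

2.511773

Method order is 2; weight 2^2 = 4.
4*2.5194885282 = 10.0779541128; 10.0779541128 − 2.5426360390 = 7.5353180738
Denominator 4 − 1 = 3.
7.5353180738 ÷ 3 = 2.5117726913
Correction |R − A(h/2)| = 7.716e-03; gap |A(h/2) − A(h)| = 2.315e-02.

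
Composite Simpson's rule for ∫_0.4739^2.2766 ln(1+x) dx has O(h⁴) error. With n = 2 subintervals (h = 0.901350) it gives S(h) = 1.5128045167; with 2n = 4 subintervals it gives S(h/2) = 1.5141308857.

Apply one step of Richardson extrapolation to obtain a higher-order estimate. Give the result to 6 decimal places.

r = 4, so 2^r = 16.
2^4×A(h/2) = 24.2260941712; minus A(h) gives 22.7132896545.
Denominator 16 − 1 = 15.
R = 22.7132896545/15 = 1.5142193103
Correction |R − A(h/2)| = 8.842e-05; gap |A(h/2) − A(h)| = 1.326e-03.

1.514219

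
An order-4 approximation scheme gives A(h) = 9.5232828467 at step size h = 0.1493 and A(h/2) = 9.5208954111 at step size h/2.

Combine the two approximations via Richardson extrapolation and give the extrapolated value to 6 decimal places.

9.520736

The method has order 4: 2^4 = 16.
A(h/2) − A(h) = 9.5208954111 − 9.5232828467 = -0.0023874356
Divide by 2^4 − 1 = 15: (-0.0023874356)/15 = -0.0001591624
R = 9.5208954111 − 0.0001591624 = 9.5207362487
Shift from A(h/2): −0.0001591624.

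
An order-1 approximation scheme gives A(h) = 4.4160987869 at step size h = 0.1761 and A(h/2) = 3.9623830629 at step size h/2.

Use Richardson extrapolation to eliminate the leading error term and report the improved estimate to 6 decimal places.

3.508667

Method order is 1; weight 2^1 = 2.
Difference of the inputs: 3.9623830629 − 4.4160987869 = -0.4537157240
Divide by 2^1 − 1 = 1: (-0.4537157240)/1 = -0.4537157240
R = 3.9623830629 − 0.4537157240 = 3.5086673389
Gap between inputs: 4.537e-01; correction applied: −0.4537157240.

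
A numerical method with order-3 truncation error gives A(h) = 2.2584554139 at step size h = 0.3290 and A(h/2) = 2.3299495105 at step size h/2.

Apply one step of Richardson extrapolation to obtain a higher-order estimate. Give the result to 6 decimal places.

2.340163

Order 3 gives 2^r = 8 and 2^r − 1 = 7.
Weighted: 18.6395960840 − 2.2584554139 = 16.3811406701
Denominator 8 − 1 = 7.
Result: 2.3401629529
Correction |R − A(h/2)| = 1.021e-02; gap |A(h/2) − A(h)| = 7.149e-02.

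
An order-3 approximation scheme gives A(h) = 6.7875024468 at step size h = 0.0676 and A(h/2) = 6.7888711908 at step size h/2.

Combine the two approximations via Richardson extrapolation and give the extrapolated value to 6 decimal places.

Method order is 3; weight 2^3 = 8.
8·6.7888711908 = 54.3109695264; 54.3109695264 − 6.7875024468 = 47.5234670796
47.5234670796 ÷ 7 = 6.7890667257

6.789067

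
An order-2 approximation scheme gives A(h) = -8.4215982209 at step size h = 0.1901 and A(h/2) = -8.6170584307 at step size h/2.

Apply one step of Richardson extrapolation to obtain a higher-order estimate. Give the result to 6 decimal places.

-8.682212

r = 2, so 2^r = 4.
2^2×A(h/2) = -34.4682337228; minus A(h) gives -26.0466355019.
Denominator 4 − 1 = 3.
Result: -8.6822118340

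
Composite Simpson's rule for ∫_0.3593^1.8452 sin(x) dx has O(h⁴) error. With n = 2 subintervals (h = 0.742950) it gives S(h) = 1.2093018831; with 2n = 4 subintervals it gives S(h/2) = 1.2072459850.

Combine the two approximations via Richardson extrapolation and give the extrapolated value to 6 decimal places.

1.207109

Leading term ∝ h^4; use weight 16 = 2^4.
16 × 1.2072459850 − 1.2093018831 = 18.1066338769
Divide by 2^4 − 1 = 15.
(16 × 1.2072459850 − 1.2093018831)/(16 − 1) = 1.2071089251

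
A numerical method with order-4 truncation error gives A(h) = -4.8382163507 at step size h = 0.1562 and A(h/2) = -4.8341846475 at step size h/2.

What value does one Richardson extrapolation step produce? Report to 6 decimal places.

Method order is 4; weight 2^4 = 16.
Numerator 16·A(h/2) − A(h) = 16·(-4.8341846475) − (-4.8382163507) = -72.5087380093
(16·(-4.8341846475) − (-4.8382163507))/(16 − 1) = -4.8339158673

-4.833916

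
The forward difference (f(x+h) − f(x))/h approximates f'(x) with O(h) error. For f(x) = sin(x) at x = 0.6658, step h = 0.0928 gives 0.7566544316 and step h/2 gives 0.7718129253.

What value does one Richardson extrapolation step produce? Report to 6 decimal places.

0.786971

With r = 1 the leading error scales as h^1, so the weight is 2^1 = 2.
2×0.7718129253 − 0.7566544316 = 0.7869714190
R = 0.7869714190/1 = 0.7869714190
Gap between inputs: 1.516e-02; correction applied: +0.0151584937.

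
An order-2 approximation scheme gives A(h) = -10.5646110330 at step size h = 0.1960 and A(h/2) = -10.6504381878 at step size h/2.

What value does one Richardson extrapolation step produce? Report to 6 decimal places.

r = 2, so 2^r = 4.
4*(-10.6504381878) − (-10.5646110330) = -32.0371417182
Divide by 2^2 − 1 = 3.
Result: -10.6790472394

-10.679047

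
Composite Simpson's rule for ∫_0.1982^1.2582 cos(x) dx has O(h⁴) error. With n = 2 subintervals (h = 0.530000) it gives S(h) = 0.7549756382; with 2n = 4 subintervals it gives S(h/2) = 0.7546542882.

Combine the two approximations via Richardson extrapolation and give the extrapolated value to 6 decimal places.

With r = 4 the leading error scales as h^4, so the weight is 2^4 = 16.
Numerator 16·A(h/2) − A(h) = 16·0.7546542882 − 0.7549756382 = 11.3194929730
11.3194929730 ÷ 15 = 0.7546328649
Gap between inputs: 3.213e-04; correction applied: −0.0000214233.

0.754633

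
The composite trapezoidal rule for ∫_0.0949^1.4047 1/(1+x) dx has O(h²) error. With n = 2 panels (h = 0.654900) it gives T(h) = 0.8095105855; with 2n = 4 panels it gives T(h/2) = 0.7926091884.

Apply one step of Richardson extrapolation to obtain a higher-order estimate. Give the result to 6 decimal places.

Method order is 2; weight 2^2 = 4.
4 × 0.7926091884 − 0.8095105855 = 2.3609261681
Divide by 2^2 − 1 = 3.
Extrapolated: 2.3609261681 / 3 = 0.7869753894
Shift from A(h/2): −0.0056337990.

0.786975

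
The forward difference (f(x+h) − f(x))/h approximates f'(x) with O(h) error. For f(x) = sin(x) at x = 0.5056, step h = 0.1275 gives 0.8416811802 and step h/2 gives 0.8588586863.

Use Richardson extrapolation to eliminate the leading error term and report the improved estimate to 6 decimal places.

The method has order 1: 2^1 = 2.
Top: 2(0.8588586863) − (0.8416811802) = 0.8760361924
Divide by 2^1 − 1 = 1.
(2 × 0.8588586863 − 0.8416811802)/(2 − 1) = 0.8760361924
Shift from A(h/2): +0.0171775061.

0.876036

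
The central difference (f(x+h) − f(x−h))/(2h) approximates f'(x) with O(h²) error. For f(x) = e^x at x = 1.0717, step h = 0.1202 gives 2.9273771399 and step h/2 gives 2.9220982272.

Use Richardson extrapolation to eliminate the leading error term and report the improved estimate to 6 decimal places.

With r = 2 the leading error scales as h^2, so the weight is 2^2 = 4.
4*2.9220982272 = 11.6883929088; 11.6883929088 − 2.9273771399 = 8.7610157689
Denominator 4 − 1 = 3.
Result: 2.9203385896
Shift from A(h/2): −0.0017596376.

2.920339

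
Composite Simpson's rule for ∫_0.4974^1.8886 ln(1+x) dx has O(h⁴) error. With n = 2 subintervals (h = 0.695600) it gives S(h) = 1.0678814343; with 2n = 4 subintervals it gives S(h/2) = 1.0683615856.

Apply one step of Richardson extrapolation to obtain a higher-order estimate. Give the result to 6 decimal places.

1.068394

With r = 4 the leading error scales as h^4, so the weight is 2^4 = 16.
Numerator 16*A(h/2) − A(h) = 16*1.0683615856 − 1.0678814343 = 16.0259039353
R = 16.0259039353/15 = 1.0683935957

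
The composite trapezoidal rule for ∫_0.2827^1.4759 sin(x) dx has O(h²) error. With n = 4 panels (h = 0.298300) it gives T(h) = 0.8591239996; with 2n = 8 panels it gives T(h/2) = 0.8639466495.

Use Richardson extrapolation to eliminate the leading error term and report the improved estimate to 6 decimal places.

0.865554

With r = 2 the leading error scales as h^2, so the weight is 2^2 = 4.
Weighted: 3.4557865980 − 0.8591239996 = 2.5966625984
2.5966625984 ÷ 3 = 0.8655541995
Shift from A(h/2): +0.0016075500.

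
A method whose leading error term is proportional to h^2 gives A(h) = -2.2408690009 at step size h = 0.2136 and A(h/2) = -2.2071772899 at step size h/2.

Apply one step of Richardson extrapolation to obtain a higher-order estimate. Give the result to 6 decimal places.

r = 2: numerator weight 4, denominator 3.
2^2·A(h/2) = -8.8287091596; minus A(h) gives -6.5878401587.
Divide by 2^2 − 1 = 3.
R = (-6.5878401587)/3 = -2.1959467196
Gap between inputs: 3.369e-02; correction applied: +0.0112305703.

-2.195947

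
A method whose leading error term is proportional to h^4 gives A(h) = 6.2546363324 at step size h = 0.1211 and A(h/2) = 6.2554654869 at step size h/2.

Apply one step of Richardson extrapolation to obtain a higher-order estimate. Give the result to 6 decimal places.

6.255521

The method has order 4: 2^4 = 16.
16*6.2554654869 − 6.2546363324 = 93.8328114580
Extrapolated: 93.8328114580 / 15 = 6.2555207639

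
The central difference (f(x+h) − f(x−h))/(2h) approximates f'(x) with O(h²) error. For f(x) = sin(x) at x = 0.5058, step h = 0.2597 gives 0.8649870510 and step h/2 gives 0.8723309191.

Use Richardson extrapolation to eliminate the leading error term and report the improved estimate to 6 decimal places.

0.874779

With r = 2 the leading error scales as h^2, so the weight is 2^2 = 4.
Top: 4(0.8723309191) − (0.8649870510) = 2.6243366254
Divide by 2^2 − 1 = 3.
So the Richardson estimate is 0.8747788751.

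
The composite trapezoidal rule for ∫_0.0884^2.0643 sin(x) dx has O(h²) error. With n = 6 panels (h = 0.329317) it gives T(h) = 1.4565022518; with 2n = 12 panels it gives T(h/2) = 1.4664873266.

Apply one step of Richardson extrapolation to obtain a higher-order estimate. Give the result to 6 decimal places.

1.469816

r = 2: numerator weight 4, denominator 3.
Numerator 4·A(h/2) − A(h) = 4·1.4664873266 − 1.4565022518 = 4.4094470546
Extrapolated: 4.4094470546 / 3 = 1.4698156849
Correction |R − A(h/2)| = 3.328e-03; gap |A(h/2) − A(h)| = 9.985e-03.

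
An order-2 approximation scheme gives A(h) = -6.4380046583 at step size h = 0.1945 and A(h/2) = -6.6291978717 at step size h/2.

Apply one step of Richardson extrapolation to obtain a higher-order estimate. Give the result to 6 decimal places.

-6.692929

With r = 2 the leading error scales as h^2, so the weight is 2^2 = 4.
4·(-6.6291978717) = -26.5167914868; (-26.5167914868) − (-6.4380046583) = -20.0787868285
Divide by 2^2 − 1 = 3.
(4·(-6.6291978717) − (-6.4380046583))/(4 − 1) = -6.6929289428
Correction |R − A(h/2)| = 6.373e-02; gap |A(h/2) − A(h)| = 1.912e-01.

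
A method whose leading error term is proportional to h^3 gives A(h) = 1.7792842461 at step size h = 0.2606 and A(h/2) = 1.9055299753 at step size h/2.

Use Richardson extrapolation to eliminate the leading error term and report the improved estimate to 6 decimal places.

The method has order 3: 2^3 = 8.
Top: 8(1.9055299753) − (1.7792842461) = 13.4649555563
Divide by 2^3 − 1 = 7.
R = 13.4649555563/7 = 1.9235650795
Shift from A(h/2): +0.0180351042.

1.923565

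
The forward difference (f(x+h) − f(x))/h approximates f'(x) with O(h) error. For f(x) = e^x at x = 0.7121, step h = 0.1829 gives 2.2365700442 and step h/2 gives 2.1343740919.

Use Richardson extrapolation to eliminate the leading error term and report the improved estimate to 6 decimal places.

With r = 1 the leading error scales as h^1, so the weight is 2^1 = 2.
2 × 2.1343740919 = 4.2687481838; subtract 2.2365700442 → 2.0321781396
Divide by 2^1 − 1 = 1.
Extrapolated: 2.0321781396 / 1 = 2.0321781396
Gap between inputs: 1.022e-01; correction applied: −0.1021959523.

2.032178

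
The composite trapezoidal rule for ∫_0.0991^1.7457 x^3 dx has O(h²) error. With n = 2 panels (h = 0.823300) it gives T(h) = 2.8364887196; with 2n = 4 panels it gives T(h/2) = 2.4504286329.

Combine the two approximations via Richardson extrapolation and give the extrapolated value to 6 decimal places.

Order 2 gives 2^r = 4 and 2^r − 1 = 3.
4·2.4504286329 = 9.8017145316; subtract 2.8364887196 → 6.9652258120
Denominator 4 − 1 = 3.
Result: 2.3217419373

2.321742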